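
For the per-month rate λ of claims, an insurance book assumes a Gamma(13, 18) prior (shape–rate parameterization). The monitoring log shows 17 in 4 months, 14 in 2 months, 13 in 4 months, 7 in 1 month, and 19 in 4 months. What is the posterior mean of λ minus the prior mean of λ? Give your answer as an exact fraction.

Total count: 17 + 14 + 13 + 7 + 19 = 70.
Total exposure: 4 + 2 + 4 + 1 + 4 = 15 months.
By Gamma–Poisson conjugacy, the posterior is Gamma(α + Σx, β + Σt) = Gamma(13 + 70, 18 + 15) = Gamma(83, 33).
Posterior mean = 83/33 = 83/33; prior mean = 13/18 = 13/18. Difference = 83/33 − 13/18 = 355/198.

355/198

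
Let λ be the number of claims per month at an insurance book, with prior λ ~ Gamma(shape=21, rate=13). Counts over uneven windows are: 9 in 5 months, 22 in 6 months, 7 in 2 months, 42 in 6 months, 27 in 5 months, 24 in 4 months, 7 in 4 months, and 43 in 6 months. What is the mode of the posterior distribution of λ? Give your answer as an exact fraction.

67/17

Total count: 9 + 22 + 7 + 42 + 27 + 24 + 7 + 43 = 181.
Total exposure: 5 + 6 + 2 + 6 + 5 + 4 + 4 + 6 = 38 months.
By Gamma–Poisson conjugacy, the posterior is Gamma(α + Σx, β + Σt) = Gamma(21 + 181, 13 + 38) = Gamma(202, 51).
Posterior mode = (α'−1)/β' = 201/51 = 67/17.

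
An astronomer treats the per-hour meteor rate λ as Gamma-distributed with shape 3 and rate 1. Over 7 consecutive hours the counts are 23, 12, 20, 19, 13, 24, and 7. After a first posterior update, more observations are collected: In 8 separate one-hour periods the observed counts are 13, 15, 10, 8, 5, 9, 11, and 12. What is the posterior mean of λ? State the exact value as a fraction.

Total count: 23 + 12 + 20 + 19 + 13 + 24 + 7 = 118.
Total exposure: 7 hours.
After the first batch: Gamma(3 + 118, 1 + 7) = Gamma(121, 8).
Total count: 13 + 15 + 10 + 8 + 5 + 9 + 11 + 12 = 83.
Total exposure: 8 hours.
After the second batch: Gamma(121 + 83, 8 + 8) = Gamma(204, 16).
Posterior mean = α'/β' = 204/16 = 51/4.

51/4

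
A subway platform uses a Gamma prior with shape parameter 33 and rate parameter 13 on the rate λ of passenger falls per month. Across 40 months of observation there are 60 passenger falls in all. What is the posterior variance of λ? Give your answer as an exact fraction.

93/2809

Total count 60 over total exposure 40 months.
Posterior: α' = 33 + 60 = 93, β' = 13 + 40 = 53.
Posterior variance = α'/β'² = 93/2809.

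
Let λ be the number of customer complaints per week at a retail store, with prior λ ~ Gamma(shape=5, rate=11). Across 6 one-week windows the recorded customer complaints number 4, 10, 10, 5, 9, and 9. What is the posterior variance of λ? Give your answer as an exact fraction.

52/289

Total count: 4 + 10 + 10 + 5 + 9 + 9 = 47.
Total exposure: 6 weeks.
By Gamma–Poisson conjugacy, the posterior is Gamma(α + Σx, β + Σt) = Gamma(5 + 47, 11 + 6) = Gamma(52, 17).
Posterior variance = α'/β'² = 52/289.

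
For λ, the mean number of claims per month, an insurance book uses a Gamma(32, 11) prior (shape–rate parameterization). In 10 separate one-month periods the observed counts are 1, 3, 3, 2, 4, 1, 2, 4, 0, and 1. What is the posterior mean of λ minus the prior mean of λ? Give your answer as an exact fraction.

-89/231

Total count: 1 + 3 + 3 + 2 + 4 + 1 + 2 + 4 + 0 + 1 = 21.
Total exposure: 10 months.
By Gamma–Poisson conjugacy, the posterior is Gamma(α + Σx, β + Σt) = Gamma(32 + 21, 11 + 10) = Gamma(53, 21).
Posterior mean = 53/21 = 53/21; prior mean = 32/11 = 32/11. Difference = 53/21 − 32/11 = -89/231.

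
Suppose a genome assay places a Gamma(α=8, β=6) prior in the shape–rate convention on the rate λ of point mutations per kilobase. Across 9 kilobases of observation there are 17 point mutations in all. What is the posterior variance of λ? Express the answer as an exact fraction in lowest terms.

Total count 17 over total exposure 9 kilobases.
Posterior: α' = 8 + 17 = 25, β' = 6 + 9 = 15.
Posterior variance = α'/β'² = 25/225 = 1/9.

1/9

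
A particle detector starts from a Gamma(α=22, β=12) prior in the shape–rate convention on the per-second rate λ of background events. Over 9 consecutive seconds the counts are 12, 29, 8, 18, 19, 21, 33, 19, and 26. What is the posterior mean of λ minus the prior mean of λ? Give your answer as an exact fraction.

337/42

Total count: 12 + 29 + 8 + 18 + 19 + 21 + 33 + 19 + 26 = 185.
Total exposure: 9 seconds.
Conjugate update: add total count to the shape and total exposure to the rate, giving Gamma(207, 21).
Posterior mean = 207/21 = 69/7; prior mean = 22/12 = 11/6. Difference = 69/7 − 11/6 = 337/42.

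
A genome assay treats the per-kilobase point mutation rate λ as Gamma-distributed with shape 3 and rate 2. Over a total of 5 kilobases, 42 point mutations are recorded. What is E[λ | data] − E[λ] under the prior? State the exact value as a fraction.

69/14

Total count 42 over total exposure 5 kilobases.
Posterior: α' = 3 + 42 = 45, β' = 2 + 5 = 7.
Posterior mean = 45/7 = 45/7; prior mean = 3/2 = 3/2. Difference = 45/7 − 3/2 = 69/14.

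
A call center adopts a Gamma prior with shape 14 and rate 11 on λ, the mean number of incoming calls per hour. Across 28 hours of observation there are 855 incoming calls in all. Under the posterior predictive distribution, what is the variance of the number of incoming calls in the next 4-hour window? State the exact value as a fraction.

Total count 855 over total exposure 28 hours.
Conjugate update: add total count to the shape and total exposure to the rate, giving Gamma(869, 39).
The posterior predictive for a window of length T is Negative Binomial with variance T·α'·(β'+T)/β'² = 4·869·43/1521 = 149468/1521.

149468/1521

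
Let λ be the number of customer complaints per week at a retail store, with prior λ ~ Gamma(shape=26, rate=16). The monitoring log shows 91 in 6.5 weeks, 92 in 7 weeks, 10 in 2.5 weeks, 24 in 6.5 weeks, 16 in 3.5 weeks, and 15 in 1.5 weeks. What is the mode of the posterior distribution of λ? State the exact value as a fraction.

182/29

Total count: 91 + 92 + 10 + 24 + 16 + 15 = 248.
Total exposure: 6.5 + 7 + 2.5 + 6.5 + 3.5 + 1.5 = 27.5 weeks.
By Gamma–Poisson conjugacy, the posterior is Gamma(α + Σx, β + Σt) = Gamma(26 + 248, 16 + 27.5) = Gamma(274, 87/2).
Posterior mode = (α'−1)/β' = 273/(87/2) = 182/29.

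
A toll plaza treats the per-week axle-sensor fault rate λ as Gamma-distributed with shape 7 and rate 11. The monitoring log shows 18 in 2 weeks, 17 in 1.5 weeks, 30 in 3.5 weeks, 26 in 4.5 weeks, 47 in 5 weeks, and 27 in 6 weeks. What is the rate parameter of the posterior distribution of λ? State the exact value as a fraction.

Total count: 18 + 17 + 30 + 26 + 47 + 27 = 165.
Total exposure: 2 + 1.5 + 3.5 + 4.5 + 5 + 6 = 22.5 weeks.
By Gamma–Poisson conjugacy, the posterior is Gamma(α + Σx, β + Σt) = Gamma(7 + 165, 11 + 22.5) = Gamma(172, 67/2).

67/2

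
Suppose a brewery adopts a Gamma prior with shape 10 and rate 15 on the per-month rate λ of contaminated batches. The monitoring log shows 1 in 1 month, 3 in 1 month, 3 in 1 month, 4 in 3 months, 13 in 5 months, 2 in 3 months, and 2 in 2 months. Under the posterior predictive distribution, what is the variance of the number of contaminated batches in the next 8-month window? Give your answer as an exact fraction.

Total count: 1 + 3 + 3 + 4 + 13 + 2 + 2 = 28.
Total exposure: 1 + 1 + 1 + 3 + 5 + 3 + 2 = 16 months.
Gamma(α, β) with Poisson data over total exposure Σt gives posterior Gamma(α+Σx, β+Σt) = Gamma(38, 31).
The posterior predictive for a window of length T is Negative Binomial with variance T·α'·(β'+T)/β'² = 8·38·39/961 = 11856/961.

11856/961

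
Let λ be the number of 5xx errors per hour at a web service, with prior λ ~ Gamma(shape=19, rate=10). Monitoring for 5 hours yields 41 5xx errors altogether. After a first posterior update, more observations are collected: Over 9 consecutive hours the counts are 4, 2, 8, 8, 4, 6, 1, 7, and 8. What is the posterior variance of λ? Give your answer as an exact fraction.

3/16

Total count 41 over total exposure 5 hours.
After the first batch: Gamma(19 + 41, 10 + 5) = Gamma(60, 15).
Total count: 4 + 2 + 8 + 8 + 4 + 6 + 1 + 7 + 8 = 48.
Total exposure: 9 hours.
After the second batch: Gamma(60 + 48, 15 + 9) = Gamma(108, 24).
Posterior variance = α'/β'² = 108/576 = 3/16.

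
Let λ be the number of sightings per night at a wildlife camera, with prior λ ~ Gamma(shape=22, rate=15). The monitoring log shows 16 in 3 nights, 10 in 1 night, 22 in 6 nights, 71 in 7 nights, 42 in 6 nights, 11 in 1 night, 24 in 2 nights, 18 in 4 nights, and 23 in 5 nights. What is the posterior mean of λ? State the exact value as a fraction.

259/50

Total count: 16 + 10 + 22 + 71 + 42 + 11 + 24 + 18 + 23 = 237.
Total exposure: 3 + 1 + 6 + 7 + 6 + 1 + 2 + 4 + 5 = 35 nights.
Gamma(α, β) with Poisson data over total exposure Σt gives posterior Gamma(α+Σx, β+Σt) = Gamma(259, 50).
Posterior mean = α'/β' = 259/50.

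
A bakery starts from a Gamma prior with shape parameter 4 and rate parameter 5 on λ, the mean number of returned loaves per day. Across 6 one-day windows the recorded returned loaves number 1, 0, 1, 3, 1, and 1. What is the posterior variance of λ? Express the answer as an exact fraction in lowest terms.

Total count: 1 + 0 + 1 + 3 + 1 + 1 = 7.
Total exposure: 6 days.
Gamma(α, β) with Poisson data over total exposure Σt gives posterior Gamma(α+Σx, β+Σt) = Gamma(11, 11).
Posterior variance = α'/β'² = 11/121 = 1/11.

1/11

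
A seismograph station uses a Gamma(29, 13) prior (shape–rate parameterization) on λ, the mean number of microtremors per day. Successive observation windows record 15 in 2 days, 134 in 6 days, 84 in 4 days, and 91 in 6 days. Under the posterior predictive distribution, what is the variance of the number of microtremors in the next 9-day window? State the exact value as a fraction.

Total count: 15 + 134 + 84 + 91 = 324.
Total exposure: 2 + 6 + 4 + 6 = 18 days.
The Gamma prior is conjugate for the Poisson rate, so λ | data ~ Gamma(29+324, 13+18) = Gamma(353, 31).
The posterior predictive for a window of length T is Negative Binomial with variance T·α'·(β'+T)/β'² = 9·353·40/961 = 127080/961.

127080/961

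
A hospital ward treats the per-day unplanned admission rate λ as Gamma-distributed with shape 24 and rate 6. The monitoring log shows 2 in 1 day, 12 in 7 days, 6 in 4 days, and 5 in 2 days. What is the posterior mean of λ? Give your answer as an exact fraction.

Total count: 2 + 12 + 6 + 5 = 25.
Total exposure: 1 + 7 + 4 + 2 = 14 days.
By Gamma–Poisson conjugacy, the posterior is Gamma(α + Σx, β + Σt) = Gamma(24 + 25, 6 + 14) = Gamma(49, 20).
Posterior mean = α'/β' = 49/20.

49/20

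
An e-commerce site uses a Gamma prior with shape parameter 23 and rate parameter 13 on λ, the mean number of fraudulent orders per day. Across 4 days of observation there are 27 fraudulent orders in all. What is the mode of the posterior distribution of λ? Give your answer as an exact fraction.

49/17

Total count 27 over total exposure 4 days.
Conjugate update: add total count to the shape and total exposure to the rate, giving Gamma(50, 17).
Posterior mode = (α'−1)/β' = 49/17.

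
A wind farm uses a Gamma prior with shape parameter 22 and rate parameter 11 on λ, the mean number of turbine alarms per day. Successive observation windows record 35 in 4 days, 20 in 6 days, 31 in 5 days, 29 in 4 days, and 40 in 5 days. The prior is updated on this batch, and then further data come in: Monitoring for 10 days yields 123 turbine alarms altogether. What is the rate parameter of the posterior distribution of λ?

45

Total count: 35 + 20 + 31 + 29 + 40 = 155.
Total exposure: 4 + 6 + 5 + 4 + 5 = 24 days.
After the first batch: Gamma(22 + 155, 11 + 24) = Gamma(177, 35).
Total count 123 over total exposure 10 days.
After the second batch: Gamma(177 + 123, 35 + 10) = Gamma(300, 45).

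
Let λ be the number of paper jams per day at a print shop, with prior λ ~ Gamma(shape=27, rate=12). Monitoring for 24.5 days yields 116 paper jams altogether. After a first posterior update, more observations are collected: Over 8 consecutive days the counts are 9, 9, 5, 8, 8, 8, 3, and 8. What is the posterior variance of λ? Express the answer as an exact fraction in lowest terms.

804/7921

Total count 116 over total exposure 24.5 days.
After the first batch: Gamma(27 + 116, 12 + 24.5) = Gamma(143, 73/2).
Total count: 9 + 9 + 5 + 8 + 8 + 8 + 3 + 8 = 58.
Total exposure: 8 days.
After the second batch: Gamma(143 + 58, 73/2 + 8) = Gamma(201, 89/2).
Posterior variance = α'/β'² = 201/(7921/4) = 804/7921.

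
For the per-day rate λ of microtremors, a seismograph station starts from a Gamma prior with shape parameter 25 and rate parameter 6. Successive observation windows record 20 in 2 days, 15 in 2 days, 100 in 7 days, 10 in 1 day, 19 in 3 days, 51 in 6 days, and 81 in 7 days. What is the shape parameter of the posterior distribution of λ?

321

Total count: 20 + 15 + 100 + 10 + 19 + 51 + 81 = 296.
Total exposure: 2 + 2 + 7 + 1 + 3 + 6 + 7 = 28 days.
Posterior: α' = 25 + 296 = 321, β' = 6 + 28 = 34.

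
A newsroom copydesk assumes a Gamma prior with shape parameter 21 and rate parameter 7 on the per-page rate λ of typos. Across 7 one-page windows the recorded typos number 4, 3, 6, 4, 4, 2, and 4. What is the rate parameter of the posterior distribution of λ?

Total count: 4 + 3 + 6 + 4 + 4 + 2 + 4 = 27.
Total exposure: 7 pages.
The Gamma prior is conjugate for the Poisson rate, so λ | data ~ Gamma(21+27, 7+7) = Gamma(48, 14).

14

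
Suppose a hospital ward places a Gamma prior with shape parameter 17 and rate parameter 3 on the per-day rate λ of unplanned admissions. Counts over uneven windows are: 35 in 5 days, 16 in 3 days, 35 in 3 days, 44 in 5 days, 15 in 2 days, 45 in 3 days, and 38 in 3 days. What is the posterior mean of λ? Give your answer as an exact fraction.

245/27

Total count: 35 + 16 + 35 + 44 + 15 + 45 + 38 = 228.
Total exposure: 5 + 3 + 3 + 5 + 2 + 3 + 3 = 24 days.
Gamma(α, β) with Poisson data over total exposure Σt gives posterior Gamma(α+Σx, β+Σt) = Gamma(245, 27).
Posterior mean = α'/β' = 245/27.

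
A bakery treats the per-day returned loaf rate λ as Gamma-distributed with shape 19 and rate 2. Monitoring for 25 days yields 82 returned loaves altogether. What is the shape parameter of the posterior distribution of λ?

101

Total count 82 over total exposure 25 days.
By Gamma–Poisson conjugacy, the posterior is Gamma(α + Σx, β + Σt) = Gamma(19 + 82, 2 + 25) = Gamma(101, 27).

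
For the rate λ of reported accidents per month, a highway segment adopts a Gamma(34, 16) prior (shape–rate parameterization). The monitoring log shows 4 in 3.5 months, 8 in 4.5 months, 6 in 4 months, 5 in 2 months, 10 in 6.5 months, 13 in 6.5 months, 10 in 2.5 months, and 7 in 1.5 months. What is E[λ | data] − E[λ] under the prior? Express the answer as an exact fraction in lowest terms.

Total count: 4 + 8 + 6 + 5 + 10 + 13 + 10 + 7 = 63.
Total exposure: 3.5 + 4.5 + 4 + 2 + 6.5 + 6.5 + 2.5 + 1.5 = 31 months.
Posterior: α' = 34 + 63 = 97, β' = 16 + 31 = 47.
Posterior mean = 97/47 = 97/47; prior mean = 34/16 = 17/8. Difference = 97/47 − 17/8 = -23/376.

-23/376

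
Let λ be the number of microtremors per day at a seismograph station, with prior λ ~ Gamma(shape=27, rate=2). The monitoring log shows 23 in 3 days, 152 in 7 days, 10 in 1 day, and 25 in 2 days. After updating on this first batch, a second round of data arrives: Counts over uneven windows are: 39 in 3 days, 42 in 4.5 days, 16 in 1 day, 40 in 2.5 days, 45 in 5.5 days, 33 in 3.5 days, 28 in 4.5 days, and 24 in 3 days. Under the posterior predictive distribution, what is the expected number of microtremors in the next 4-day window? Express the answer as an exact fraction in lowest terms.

4032/85

Total count: 23 + 152 + 10 + 25 = 210.
Total exposure: 3 + 7 + 1 + 2 = 13 days.
After the first batch: Gamma(27 + 210, 2 + 13) = Gamma(237, 15).
Total count: 39 + 42 + 16 + 40 + 45 + 33 + 28 + 24 = 267.
Total exposure: 3 + 4.5 + 1 + 2.5 + 5.5 + 3.5 + 4.5 + 3 = 27.5 days.
After the second batch: Gamma(237 + 267, 15 + 27.5) = Gamma(504, 85/2).
Predictive mean over a 4-day window = T·E[λ|data] = 4·504/(85/2) = 4032/85.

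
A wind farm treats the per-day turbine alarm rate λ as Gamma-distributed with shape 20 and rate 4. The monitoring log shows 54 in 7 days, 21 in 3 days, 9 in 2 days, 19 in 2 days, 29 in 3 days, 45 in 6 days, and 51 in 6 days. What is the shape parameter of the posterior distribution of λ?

248

Total count: 54 + 21 + 9 + 19 + 29 + 45 + 51 = 228.
Total exposure: 7 + 3 + 2 + 2 + 3 + 6 + 6 = 29 days.
By Gamma–Poisson conjugacy, the posterior is Gamma(α + Σx, β + Σt) = Gamma(20 + 228, 4 + 29) = Gamma(248, 33).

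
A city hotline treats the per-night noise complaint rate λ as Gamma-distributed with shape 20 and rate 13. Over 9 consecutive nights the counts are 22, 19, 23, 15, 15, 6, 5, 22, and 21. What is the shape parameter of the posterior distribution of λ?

Total count: 22 + 19 + 23 + 15 + 15 + 6 + 5 + 22 + 21 = 148.
Total exposure: 9 nights.
Gamma(α, β) with Poisson data over total exposure Σt gives posterior Gamma(α+Σx, β+Σt) = Gamma(168, 22).

168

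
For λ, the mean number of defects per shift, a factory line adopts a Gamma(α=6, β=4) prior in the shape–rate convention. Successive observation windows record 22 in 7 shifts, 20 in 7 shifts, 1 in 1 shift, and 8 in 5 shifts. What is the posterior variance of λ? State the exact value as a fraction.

Total count: 22 + 20 + 1 + 8 = 51.
Total exposure: 7 + 7 + 1 + 5 = 20 shifts.
By Gamma–Poisson conjugacy, the posterior is Gamma(α + Σx, β + Σt) = Gamma(6 + 51, 4 + 20) = Gamma(57, 24).
Posterior variance = α'/β'² = 57/576 = 19/192.

19/192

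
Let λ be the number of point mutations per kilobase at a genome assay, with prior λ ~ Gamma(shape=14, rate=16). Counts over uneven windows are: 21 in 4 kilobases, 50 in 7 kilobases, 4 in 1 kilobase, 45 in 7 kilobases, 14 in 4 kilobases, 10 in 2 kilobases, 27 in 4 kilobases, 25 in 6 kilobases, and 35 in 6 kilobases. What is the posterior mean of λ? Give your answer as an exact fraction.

Total count: 21 + 50 + 4 + 45 + 14 + 10 + 27 + 25 + 35 = 231.
Total exposure: 4 + 7 + 1 + 7 + 4 + 2 + 4 + 6 + 6 = 41 kilobases.
Posterior: α' = 14 + 231 = 245, β' = 16 + 41 = 57.
Posterior mean = α'/β' = 245/57.

245/57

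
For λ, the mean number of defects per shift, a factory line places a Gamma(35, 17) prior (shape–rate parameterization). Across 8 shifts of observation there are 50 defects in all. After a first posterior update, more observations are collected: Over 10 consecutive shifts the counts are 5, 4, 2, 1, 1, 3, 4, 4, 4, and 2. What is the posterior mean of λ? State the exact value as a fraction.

23/7

Total count 50 over total exposure 8 shifts.
After the first batch: Gamma(35 + 50, 17 + 8) = Gamma(85, 25).
Total count: 5 + 4 + 2 + 1 + 1 + 3 + 4 + 4 + 4 + 2 = 30.
Total exposure: 10 shifts.
After the second batch: Gamma(85 + 30, 25 + 10) = Gamma(115, 35).
Posterior mean = α'/β' = 115/35 = 23/7.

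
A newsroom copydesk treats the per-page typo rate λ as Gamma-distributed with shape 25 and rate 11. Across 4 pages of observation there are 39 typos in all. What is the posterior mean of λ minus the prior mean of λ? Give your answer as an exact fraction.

329/165

Total count 39 over total exposure 4 pages.
Posterior: α' = 25 + 39 = 64, β' = 11 + 4 = 15.
Posterior mean = 64/15 = 64/15; prior mean = 25/11 = 25/11. Difference = 64/15 − 25/11 = 329/165.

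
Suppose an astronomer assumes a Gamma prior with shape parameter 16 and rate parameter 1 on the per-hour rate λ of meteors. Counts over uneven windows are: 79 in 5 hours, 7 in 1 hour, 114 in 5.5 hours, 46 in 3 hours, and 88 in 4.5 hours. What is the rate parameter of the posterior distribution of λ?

Total count: 79 + 7 + 114 + 46 + 88 = 334.
Total exposure: 5 + 1 + 5.5 + 3 + 4.5 = 19 hours.
The Gamma prior is conjugate for the Poisson rate, so λ | data ~ Gamma(16+334, 1+19) = Gamma(350, 20).

20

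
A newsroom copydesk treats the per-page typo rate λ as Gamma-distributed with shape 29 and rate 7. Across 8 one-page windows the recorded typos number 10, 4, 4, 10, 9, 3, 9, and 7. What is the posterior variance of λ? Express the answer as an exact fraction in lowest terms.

Total count: 10 + 4 + 4 + 10 + 9 + 3 + 9 + 7 = 56.
Total exposure: 8 pages.
Gamma(α, β) with Poisson data over total exposure Σt gives posterior Gamma(α+Σx, β+Σt) = Gamma(85, 15).
Posterior variance = α'/β'² = 85/225 = 17/45.

17/45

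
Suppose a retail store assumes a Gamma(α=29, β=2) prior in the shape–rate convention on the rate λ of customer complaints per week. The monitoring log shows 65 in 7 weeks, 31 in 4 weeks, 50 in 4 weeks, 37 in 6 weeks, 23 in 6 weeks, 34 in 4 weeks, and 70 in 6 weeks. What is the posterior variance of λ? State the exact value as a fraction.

Total count: 65 + 31 + 50 + 37 + 23 + 34 + 70 = 310.
Total exposure: 7 + 4 + 4 + 6 + 6 + 4 + 6 = 37 weeks.
Conjugate update: add total count to the shape and total exposure to the rate, giving Gamma(339, 39).
Posterior variance = α'/β'² = 339/1521 = 113/507.

113/507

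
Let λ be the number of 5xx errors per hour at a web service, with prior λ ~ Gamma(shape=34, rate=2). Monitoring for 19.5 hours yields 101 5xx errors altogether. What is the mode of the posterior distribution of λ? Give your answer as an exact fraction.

268/43

Total count 101 over total exposure 19.5 hours.
By Gamma–Poisson conjugacy, the posterior is Gamma(α + Σx, β + Σt) = Gamma(34 + 101, 2 + 19.5) = Gamma(135, 43/2).
Posterior mode = (α'−1)/β' = 134/(43/2) = 268/43.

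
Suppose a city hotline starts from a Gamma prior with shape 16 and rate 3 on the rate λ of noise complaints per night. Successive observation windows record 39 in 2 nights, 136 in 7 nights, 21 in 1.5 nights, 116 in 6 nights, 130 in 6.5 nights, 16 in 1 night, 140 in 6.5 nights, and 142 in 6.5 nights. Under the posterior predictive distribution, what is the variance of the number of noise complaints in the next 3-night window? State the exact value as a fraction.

Total count: 39 + 136 + 21 + 116 + 130 + 16 + 140 + 142 = 740.
Total exposure: 2 + 7 + 1.5 + 6 + 6.5 + 1 + 6.5 + 6.5 = 37 nights.
Conjugate update: add total count to the shape and total exposure to the rate, giving Gamma(756, 40).
The posterior predictive for a window of length T is Negative Binomial with variance T·α'·(β'+T)/β'² = 3·756·43/1600 = 24381/400.

24381/400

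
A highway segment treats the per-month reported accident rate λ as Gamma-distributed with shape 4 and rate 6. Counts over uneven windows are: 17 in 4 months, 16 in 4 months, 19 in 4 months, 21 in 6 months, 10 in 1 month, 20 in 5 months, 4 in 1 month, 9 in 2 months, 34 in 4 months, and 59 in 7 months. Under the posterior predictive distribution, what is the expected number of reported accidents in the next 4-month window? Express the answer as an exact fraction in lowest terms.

213/11

Total count: 17 + 16 + 19 + 21 + 10 + 20 + 4 + 9 + 34 + 59 = 209.
Total exposure: 4 + 4 + 4 + 6 + 1 + 5 + 1 + 2 + 4 + 7 = 38 months.
Posterior: α' = 4 + 209 = 213, β' = 6 + 38 = 44.
Predictive mean over a 4-month window = T·E[λ|data] = 4·213/44 = 213/11.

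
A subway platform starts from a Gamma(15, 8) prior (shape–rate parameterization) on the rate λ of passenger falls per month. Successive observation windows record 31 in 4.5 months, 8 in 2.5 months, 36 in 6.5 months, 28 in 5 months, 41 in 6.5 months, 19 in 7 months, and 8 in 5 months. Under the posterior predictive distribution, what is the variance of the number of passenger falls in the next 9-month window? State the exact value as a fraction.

Total count: 31 + 8 + 36 + 28 + 41 + 19 + 8 = 171.
Total exposure: 4.5 + 2.5 + 6.5 + 5 + 6.5 + 7 + 5 = 37 months.
Posterior: α' = 15 + 171 = 186, β' = 8 + 37 = 45.
The posterior predictive for a window of length T is Negative Binomial with variance T·α'·(β'+T)/β'² = 9·186·54/2025 = 1116/25.

1116/25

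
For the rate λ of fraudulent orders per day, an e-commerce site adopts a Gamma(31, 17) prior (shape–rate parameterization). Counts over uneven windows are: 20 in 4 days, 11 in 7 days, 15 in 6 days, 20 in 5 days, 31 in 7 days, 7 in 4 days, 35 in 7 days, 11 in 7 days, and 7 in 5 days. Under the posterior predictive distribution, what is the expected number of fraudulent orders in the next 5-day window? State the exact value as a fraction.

Total count: 20 + 11 + 15 + 20 + 31 + 7 + 35 + 11 + 7 = 157.
Total exposure: 4 + 7 + 6 + 5 + 7 + 4 + 7 + 7 + 5 = 52 days.
The Gamma prior is conjugate for the Poisson rate, so λ | data ~ Gamma(31+157, 17+52) = Gamma(188, 69).
Predictive mean over a 5-day window = T·E[λ|data] = 5·188/69 = 940/69.

940/69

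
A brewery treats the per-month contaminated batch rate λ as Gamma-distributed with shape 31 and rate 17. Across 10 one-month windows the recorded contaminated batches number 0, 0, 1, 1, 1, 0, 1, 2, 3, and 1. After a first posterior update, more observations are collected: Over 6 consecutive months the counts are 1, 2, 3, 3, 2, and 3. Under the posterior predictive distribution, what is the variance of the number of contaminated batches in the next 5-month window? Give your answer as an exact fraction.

950/99

Total count: 0 + 0 + 1 + 1 + 1 + 0 + 1 + 2 + 3 + 1 = 10.
Total exposure: 10 months.
After the first batch: Gamma(31 + 10, 17 + 10) = Gamma(41, 27).
Total count: 1 + 2 + 3 + 3 + 2 + 3 = 14.
Total exposure: 6 months.
After the second batch: Gamma(41 + 14, 27 + 6) = Gamma(55, 33).
The posterior predictive for a window of length T is Negative Binomial with variance T·α'·(β'+T)/β'² = 5·55·38/1089 = 950/99.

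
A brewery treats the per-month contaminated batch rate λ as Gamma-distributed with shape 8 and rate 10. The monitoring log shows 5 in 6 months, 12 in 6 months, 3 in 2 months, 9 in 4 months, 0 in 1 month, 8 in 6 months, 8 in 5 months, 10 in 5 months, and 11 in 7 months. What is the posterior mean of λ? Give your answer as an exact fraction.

Total count: 5 + 12 + 3 + 9 + 0 + 8 + 8 + 10 + 11 = 66.
Total exposure: 6 + 6 + 2 + 4 + 1 + 6 + 5 + 5 + 7 = 42 months.
Gamma(α, β) with Poisson data over total exposure Σt gives posterior Gamma(α+Σx, β+Σt) = Gamma(74, 52).
Posterior mean = α'/β' = 74/52 = 37/26.

37/26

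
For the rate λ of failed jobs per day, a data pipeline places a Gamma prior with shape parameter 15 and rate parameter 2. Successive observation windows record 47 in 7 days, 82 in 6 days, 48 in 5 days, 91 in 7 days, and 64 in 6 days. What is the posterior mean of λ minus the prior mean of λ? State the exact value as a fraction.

Total count: 47 + 82 + 48 + 91 + 64 = 332.
Total exposure: 7 + 6 + 5 + 7 + 6 = 31 days.
Posterior: α' = 15 + 332 = 347, β' = 2 + 31 = 33.
Posterior mean = 347/33 = 347/33; prior mean = 15/2 = 15/2. Difference = 347/33 − 15/2 = 199/66.

199/66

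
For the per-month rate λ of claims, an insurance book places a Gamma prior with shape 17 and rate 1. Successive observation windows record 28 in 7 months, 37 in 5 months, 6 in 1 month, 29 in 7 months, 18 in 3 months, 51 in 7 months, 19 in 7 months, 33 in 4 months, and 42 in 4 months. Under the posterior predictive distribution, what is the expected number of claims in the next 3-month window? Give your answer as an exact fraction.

Total count: 28 + 37 + 6 + 29 + 18 + 51 + 19 + 33 + 42 = 263.
Total exposure: 7 + 5 + 1 + 7 + 3 + 7 + 7 + 4 + 4 = 45 months.
Gamma(α, β) with Poisson data over total exposure Σt gives posterior Gamma(α+Σx, β+Σt) = Gamma(280, 46).
Predictive mean over a 3-month window = T·E[λ|data] = 3·280/46 = 420/23.

420/23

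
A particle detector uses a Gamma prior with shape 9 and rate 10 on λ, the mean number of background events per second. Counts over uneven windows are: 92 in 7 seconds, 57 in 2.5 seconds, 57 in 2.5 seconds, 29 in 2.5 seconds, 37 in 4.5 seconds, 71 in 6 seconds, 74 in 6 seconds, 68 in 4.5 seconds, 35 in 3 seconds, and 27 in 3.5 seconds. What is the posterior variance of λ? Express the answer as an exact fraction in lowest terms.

139/676

Total count: 92 + 57 + 57 + 29 + 37 + 71 + 74 + 68 + 35 + 27 = 547.
Total exposure: 7 + 2.5 + 2.5 + 2.5 + 4.5 + 6 + 6 + 4.5 + 3 + 3.5 = 42 seconds.
Posterior: α' = 9 + 547 = 556, β' = 10 + 42 = 52.
Posterior variance = α'/β'² = 556/2704 = 139/676.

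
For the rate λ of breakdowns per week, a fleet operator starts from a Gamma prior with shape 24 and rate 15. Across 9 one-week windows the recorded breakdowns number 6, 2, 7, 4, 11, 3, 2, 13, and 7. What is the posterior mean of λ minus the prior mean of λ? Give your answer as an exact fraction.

Total count: 6 + 2 + 7 + 4 + 11 + 3 + 2 + 13 + 7 = 55.
Total exposure: 9 weeks.
Conjugate update: add total count to the shape and total exposure to the rate, giving Gamma(79, 24).
Posterior mean = 79/24 = 79/24; prior mean = 24/15 = 8/5. Difference = 79/24 − 8/5 = 203/120.

203/120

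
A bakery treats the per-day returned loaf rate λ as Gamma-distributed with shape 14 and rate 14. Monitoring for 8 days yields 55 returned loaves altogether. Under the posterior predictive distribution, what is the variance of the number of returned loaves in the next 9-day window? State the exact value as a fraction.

Total count 55 over total exposure 8 days.
Posterior: α' = 14 + 55 = 69, β' = 14 + 8 = 22.
The posterior predictive for a window of length T is Negative Binomial with variance T·α'·(β'+T)/β'² = 9·69·31/484 = 19251/484.

19251/484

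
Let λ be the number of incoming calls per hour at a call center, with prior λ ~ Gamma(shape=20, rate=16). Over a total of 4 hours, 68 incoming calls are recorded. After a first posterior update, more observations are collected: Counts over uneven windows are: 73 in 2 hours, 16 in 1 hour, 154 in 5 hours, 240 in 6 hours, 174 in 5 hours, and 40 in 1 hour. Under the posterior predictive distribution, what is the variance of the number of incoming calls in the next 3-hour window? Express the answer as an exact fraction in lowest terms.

20253/320

Total count 68 over total exposure 4 hours.
After the first batch: Gamma(20 + 68, 16 + 4) = Gamma(88, 20).
Total count: 73 + 16 + 154 + 240 + 174 + 40 = 697.
Total exposure: 2 + 1 + 5 + 6 + 5 + 1 = 20 hours.
After the second batch: Gamma(88 + 697, 20 + 20) = Gamma(785, 40).
The posterior predictive for a window of length T is Negative Binomial with variance T·α'·(β'+T)/β'² = 3·785·43/1600 = 20253/320.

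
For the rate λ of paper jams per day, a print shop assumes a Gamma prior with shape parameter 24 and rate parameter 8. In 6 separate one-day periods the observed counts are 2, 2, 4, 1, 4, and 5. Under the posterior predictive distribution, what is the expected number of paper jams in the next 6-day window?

18

Total count: 2 + 2 + 4 + 1 + 4 + 5 = 18.
Total exposure: 6 days.
Conjugate update: add total count to the shape and total exposure to the rate, giving Gamma(42, 14).
Predictive mean over a 6-day window = T·E[λ|data] = 6·42/14 = 18.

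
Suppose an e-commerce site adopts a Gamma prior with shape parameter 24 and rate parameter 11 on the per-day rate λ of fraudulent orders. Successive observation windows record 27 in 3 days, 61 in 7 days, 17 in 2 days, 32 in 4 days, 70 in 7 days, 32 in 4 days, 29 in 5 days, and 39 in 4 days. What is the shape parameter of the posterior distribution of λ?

331

Total count: 27 + 61 + 17 + 32 + 70 + 32 + 29 + 39 = 307.
Total exposure: 3 + 7 + 2 + 4 + 7 + 4 + 5 + 4 = 36 days.
Gamma(α, β) with Poisson data over total exposure Σt gives posterior Gamma(α+Σx, β+Σt) = Gamma(331, 47).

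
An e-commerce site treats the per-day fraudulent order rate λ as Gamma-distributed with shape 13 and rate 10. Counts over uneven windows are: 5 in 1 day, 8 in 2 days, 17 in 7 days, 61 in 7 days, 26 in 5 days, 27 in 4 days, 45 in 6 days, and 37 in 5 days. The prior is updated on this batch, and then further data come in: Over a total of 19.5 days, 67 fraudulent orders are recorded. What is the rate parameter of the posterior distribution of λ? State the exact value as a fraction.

133/2

Total count: 5 + 8 + 17 + 61 + 26 + 27 + 45 + 37 = 226.
Total exposure: 1 + 2 + 7 + 7 + 5 + 4 + 6 + 5 = 37 days.
After the first batch: Gamma(13 + 226, 10 + 37) = Gamma(239, 47).
Total count 67 over total exposure 19.5 days.
After the second batch: Gamma(239 + 67, 47 + 19.5) = Gamma(306, 133/2).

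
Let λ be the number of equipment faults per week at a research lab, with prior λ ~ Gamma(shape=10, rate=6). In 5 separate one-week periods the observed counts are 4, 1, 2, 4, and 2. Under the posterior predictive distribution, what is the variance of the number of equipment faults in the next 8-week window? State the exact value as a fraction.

Total count: 4 + 1 + 2 + 4 + 2 = 13.
Total exposure: 5 weeks.
The Gamma prior is conjugate for the Poisson rate, so λ | data ~ Gamma(10+13, 6+5) = Gamma(23, 11).
The posterior predictive for a window of length T is Negative Binomial with variance T·α'·(β'+T)/β'² = 8·23·19/121 = 3496/121.

3496/121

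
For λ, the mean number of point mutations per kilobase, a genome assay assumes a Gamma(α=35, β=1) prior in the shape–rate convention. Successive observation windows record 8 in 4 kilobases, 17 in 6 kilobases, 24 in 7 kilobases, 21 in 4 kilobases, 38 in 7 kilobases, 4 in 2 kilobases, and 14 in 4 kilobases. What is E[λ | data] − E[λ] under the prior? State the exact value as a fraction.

Total count: 8 + 17 + 24 + 21 + 38 + 4 + 14 = 126.
Total exposure: 4 + 6 + 7 + 4 + 7 + 2 + 4 = 34 kilobases.
By Gamma–Poisson conjugacy, the posterior is Gamma(α + Σx, β + Σt) = Gamma(35 + 126, 1 + 34) = Gamma(161, 35).
Posterior mean = 161/35 = 23/5; prior mean = 35/1 = 35. Difference = 23/5 − 35 = -152/5.

-152/5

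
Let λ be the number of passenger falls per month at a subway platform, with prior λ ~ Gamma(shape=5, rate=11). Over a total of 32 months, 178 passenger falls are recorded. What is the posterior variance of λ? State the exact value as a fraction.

Total count 178 over total exposure 32 months.
Posterior: α' = 5 + 178 = 183, β' = 11 + 32 = 43.
Posterior variance = α'/β'² = 183/1849.

183/1849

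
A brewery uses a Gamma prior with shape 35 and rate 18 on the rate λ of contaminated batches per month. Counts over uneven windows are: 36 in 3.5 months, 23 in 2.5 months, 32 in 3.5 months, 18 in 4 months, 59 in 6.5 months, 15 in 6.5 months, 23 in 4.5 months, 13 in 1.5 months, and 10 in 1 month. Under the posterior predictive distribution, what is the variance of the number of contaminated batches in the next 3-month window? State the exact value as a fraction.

Total count: 36 + 23 + 32 + 18 + 59 + 15 + 23 + 13 + 10 = 229.
Total exposure: 3.5 + 2.5 + 3.5 + 4 + 6.5 + 6.5 + 4.5 + 1.5 + 1 = 33.5 months.
The Gamma prior is conjugate for the Poisson rate, so λ | data ~ Gamma(35+229, 18+33.5) = Gamma(264, 103/2).
The posterior predictive for a window of length T is Negative Binomial with variance T·α'·(β'+T)/β'² = 3·264·(109/2)/(10609/4) = 172656/10609.

172656/10609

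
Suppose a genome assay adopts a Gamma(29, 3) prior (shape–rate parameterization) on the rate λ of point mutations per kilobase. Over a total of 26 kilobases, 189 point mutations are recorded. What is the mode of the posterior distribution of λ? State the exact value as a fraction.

217/29

Total count 189 over total exposure 26 kilobases.
By Gamma–Poisson conjugacy, the posterior is Gamma(α + Σx, β + Σt) = Gamma(29 + 189, 3 + 26) = Gamma(218, 29).
Posterior mode = (α'−1)/β' = 217/29.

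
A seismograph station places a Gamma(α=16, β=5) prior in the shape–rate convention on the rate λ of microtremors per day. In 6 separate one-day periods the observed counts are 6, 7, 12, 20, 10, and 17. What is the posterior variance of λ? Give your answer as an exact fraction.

Total count: 6 + 7 + 12 + 20 + 10 + 17 = 72.
Total exposure: 6 days.
By Gamma–Poisson conjugacy, the posterior is Gamma(α + Σx, β + Σt) = Gamma(16 + 72, 5 + 6) = Gamma(88, 11).
Posterior variance = α'/β'² = 88/121 = 8/11.

8/11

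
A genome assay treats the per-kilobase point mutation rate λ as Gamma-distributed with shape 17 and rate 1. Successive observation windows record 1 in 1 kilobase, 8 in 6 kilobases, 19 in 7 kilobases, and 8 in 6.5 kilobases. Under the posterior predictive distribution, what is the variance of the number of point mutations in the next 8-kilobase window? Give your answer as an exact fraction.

Total count: 1 + 8 + 19 + 8 = 36.
Total exposure: 1 + 6 + 7 + 6.5 = 20.5 kilobases.
Gamma(α, β) with Poisson data over total exposure Σt gives posterior Gamma(α+Σx, β+Σt) = Gamma(53, 43/2).
The posterior predictive for a window of length T is Negative Binomial with variance T·α'·(β'+T)/β'² = 8·53·(59/2)/(1849/4) = 50032/1849.

50032/1849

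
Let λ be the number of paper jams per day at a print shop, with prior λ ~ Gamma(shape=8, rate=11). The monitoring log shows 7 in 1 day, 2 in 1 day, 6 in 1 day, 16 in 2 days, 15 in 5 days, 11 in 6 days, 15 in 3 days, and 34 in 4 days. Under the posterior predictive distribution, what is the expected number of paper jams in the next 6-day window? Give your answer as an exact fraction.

Total count: 7 + 2 + 6 + 16 + 15 + 11 + 15 + 34 = 106.
Total exposure: 1 + 1 + 1 + 2 + 5 + 6 + 3 + 4 = 23 days.
Gamma(α, β) with Poisson data over total exposure Σt gives posterior Gamma(α+Σx, β+Σt) = Gamma(114, 34).
Predictive mean over a 6-day window = T·E[λ|data] = 6·114/34 = 342/17.

342/17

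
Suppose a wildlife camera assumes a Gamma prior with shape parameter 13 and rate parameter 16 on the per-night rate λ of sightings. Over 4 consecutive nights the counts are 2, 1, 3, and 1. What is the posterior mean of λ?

Total count: 2 + 1 + 3 + 1 = 7.
Total exposure: 4 nights.
Posterior: α' = 13 + 7 = 20, β' = 16 + 4 = 20.
Posterior mean = α'/β' = 20/20 = 1.

1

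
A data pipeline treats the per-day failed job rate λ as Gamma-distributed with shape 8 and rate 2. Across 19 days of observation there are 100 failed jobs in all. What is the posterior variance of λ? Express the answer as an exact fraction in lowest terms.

Total count 100 over total exposure 19 days.
Gamma(α, β) with Poisson data over total exposure Σt gives posterior Gamma(α+Σx, β+Σt) = Gamma(108, 21).
Posterior variance = α'/β'² = 108/441 = 12/49.

12/49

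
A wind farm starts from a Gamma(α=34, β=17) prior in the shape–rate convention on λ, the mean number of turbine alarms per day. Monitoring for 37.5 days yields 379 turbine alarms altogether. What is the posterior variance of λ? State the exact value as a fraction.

Total count 379 over total exposure 37.5 days.
The Gamma prior is conjugate for the Poisson rate, so λ | data ~ Gamma(34+379, 17+37.5) = Gamma(413, 109/2).
Posterior variance = α'/β'² = 413/(11881/4) = 1652/11881.

1652/11881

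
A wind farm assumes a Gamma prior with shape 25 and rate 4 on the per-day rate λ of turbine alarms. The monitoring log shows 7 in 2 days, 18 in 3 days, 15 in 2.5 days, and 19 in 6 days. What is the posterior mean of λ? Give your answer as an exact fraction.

Total count: 7 + 18 + 15 + 19 = 59.
Total exposure: 2 + 3 + 2.5 + 6 = 13.5 days.
Gamma(α, β) with Poisson data over total exposure Σt gives posterior Gamma(α+Σx, β+Σt) = Gamma(84, 35/2).
Posterior mean = α'/β' = 84/(35/2) = 24/5.

24/5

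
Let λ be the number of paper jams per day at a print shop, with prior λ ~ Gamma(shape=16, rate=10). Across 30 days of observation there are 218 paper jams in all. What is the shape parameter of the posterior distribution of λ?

Total count 218 over total exposure 30 days.
Posterior: α' = 16 + 218 = 234, β' = 10 + 30 = 40.

234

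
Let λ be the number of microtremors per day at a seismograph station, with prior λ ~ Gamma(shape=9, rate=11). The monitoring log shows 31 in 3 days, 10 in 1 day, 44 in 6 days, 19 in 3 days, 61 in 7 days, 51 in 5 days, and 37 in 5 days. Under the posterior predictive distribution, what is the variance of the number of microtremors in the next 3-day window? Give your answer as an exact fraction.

Total count: 31 + 10 + 44 + 19 + 61 + 51 + 37 = 253.
Total exposure: 3 + 1 + 6 + 3 + 7 + 5 + 5 = 30 days.
By Gamma–Poisson conjugacy, the posterior is Gamma(α + Σx, β + Σt) = Gamma(9 + 253, 11 + 30) = Gamma(262, 41).
The posterior predictive for a window of length T is Negative Binomial with variance T·α'·(β'+T)/β'² = 3·262·44/1681 = 34584/1681.

34584/1681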